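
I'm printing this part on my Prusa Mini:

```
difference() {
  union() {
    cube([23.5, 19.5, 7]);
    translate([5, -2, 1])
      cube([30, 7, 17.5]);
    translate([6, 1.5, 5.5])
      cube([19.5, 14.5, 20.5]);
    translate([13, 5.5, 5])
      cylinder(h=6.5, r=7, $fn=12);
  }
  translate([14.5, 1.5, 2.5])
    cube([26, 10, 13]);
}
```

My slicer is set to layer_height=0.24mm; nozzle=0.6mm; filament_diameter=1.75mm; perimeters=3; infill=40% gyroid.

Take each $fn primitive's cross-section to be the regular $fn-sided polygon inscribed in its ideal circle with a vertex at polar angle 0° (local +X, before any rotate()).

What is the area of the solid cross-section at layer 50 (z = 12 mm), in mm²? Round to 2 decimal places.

At z = 12 mm: the cube is absent (z outside [0, 7]); the 30×7 cube at (5, -2) contributes its full rectangle (area 210.00 mm²); the cube at (6, 1.5) (footprint 19.5×14.5) is included at this height (area 282.75 mm²); the cylinder at (13, 5.5) is absent (z outside [5, 11.5]); Merging all regions: the regions partially overlap — summed areas 492.75 mm² minus the doubly-counted overlap 68.25 mm² gives 424.50 mm² — area = 424.50 mm²; the 26×10 cube at (14.5, 1.5) contributes its full rectangle (area 260.00 mm²); Subtracting the remaining from the first: starting from that combined region (424.50 mm²), the 26×10 cube at (14.5, 1.5) partially overlaps it — only the 143.25 mm² overlap (of its 260.00 mm²) is removed, clipping the outline — area = 281.25 mm². Overall, the cross-section is a single solid region. Net area = 281.25 mm².

281.25 mm²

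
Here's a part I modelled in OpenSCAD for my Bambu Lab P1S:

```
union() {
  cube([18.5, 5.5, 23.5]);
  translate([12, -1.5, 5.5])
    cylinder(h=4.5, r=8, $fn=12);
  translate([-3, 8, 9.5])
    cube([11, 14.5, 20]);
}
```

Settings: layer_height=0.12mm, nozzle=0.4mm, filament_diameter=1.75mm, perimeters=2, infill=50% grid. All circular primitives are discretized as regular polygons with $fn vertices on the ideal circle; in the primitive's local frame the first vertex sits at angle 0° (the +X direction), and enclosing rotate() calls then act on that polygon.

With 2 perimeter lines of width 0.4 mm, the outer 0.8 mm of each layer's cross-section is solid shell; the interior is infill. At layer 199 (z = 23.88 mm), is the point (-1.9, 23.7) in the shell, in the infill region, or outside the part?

outside

At z = 23.88 mm: the cube is absent (z outside [0, 23.5]); the cylinder at (12, -1.5) is not intersected at this z (z outside [5.5, 10]); the 11×14.5 cube at (-3, 8) contributes its full rectangle; Merging all regions: only the 11×14.5 cube at (-3, 8) is present, so the union is just that shape — 1 connected region. Overall, the cross-section is a single solid region. The nearest boundary edge runs (8.00, 22.50)→(-3.00, 22.50); distance from the point to it = 1.20 mm. The point is not inside any of the regions above, so it lies outside the cross-section (1.20 mm from the nearest boundary).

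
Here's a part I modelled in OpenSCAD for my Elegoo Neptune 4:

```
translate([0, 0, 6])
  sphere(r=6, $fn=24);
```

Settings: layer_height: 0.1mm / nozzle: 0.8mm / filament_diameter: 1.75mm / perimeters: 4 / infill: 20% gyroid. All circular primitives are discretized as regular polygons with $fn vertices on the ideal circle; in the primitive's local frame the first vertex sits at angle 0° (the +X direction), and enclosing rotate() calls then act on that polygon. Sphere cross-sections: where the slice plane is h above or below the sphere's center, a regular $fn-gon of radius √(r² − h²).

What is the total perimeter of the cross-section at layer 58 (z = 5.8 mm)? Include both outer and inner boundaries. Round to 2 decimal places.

37.57 mm

At z = 5.8 mm: the r=6 sphere contributes a regular 24-gon of circumradius √(6²−0.2²) = 5.997 (perimeter = 2·24·5.997·sin(180°/24) = 37.57 mm). Overall, the cross-section is a single solid region. Total boundary length (outer) = 37.57 mm.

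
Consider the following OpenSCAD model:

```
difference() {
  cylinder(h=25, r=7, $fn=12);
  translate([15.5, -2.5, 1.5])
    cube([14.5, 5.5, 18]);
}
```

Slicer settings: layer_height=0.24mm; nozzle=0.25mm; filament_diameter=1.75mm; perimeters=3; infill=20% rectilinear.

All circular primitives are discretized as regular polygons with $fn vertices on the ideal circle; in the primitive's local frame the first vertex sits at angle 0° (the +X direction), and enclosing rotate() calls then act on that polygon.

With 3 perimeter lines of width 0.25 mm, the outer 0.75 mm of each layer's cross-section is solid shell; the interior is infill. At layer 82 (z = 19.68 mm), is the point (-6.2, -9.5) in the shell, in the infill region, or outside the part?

At z = 19.68 mm: the r=7 cylinder contributes a regular 12-gon of circumradius 7; the cube at (15.5, -2.5) is not intersected at this z (z outside [1.5, 19.5]); Taking the first minus the rest: none of the subtracted shapes is present at this height, so the r=7 cylinder is unchanged — 1 connected region. Overall, the cross-section is a single solid region. The nearest boundary edge runs (-6.06, -3.50)→(-3.50, -6.06); distance from the point to it = 4.37 mm. The point is not inside any of the regions above, so it lies outside the cross-section (4.37 mm from the nearest boundary).

outside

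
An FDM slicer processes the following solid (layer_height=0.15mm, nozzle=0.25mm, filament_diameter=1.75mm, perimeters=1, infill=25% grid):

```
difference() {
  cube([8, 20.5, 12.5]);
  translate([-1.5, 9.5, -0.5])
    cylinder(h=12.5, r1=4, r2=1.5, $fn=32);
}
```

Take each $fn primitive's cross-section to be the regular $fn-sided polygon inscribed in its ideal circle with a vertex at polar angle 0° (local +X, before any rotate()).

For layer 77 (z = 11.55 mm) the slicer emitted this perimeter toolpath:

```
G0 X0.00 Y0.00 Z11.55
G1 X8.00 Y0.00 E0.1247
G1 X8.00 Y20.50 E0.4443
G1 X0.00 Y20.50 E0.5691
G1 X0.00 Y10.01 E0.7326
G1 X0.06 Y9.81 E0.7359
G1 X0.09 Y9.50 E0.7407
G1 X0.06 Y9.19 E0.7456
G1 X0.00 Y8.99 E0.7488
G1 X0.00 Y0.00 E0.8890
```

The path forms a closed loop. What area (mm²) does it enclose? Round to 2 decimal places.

Apply the shoelace formula to the sequence of (X, Y) vertices; enclosed area = 163.94 mm².

163.94 mm²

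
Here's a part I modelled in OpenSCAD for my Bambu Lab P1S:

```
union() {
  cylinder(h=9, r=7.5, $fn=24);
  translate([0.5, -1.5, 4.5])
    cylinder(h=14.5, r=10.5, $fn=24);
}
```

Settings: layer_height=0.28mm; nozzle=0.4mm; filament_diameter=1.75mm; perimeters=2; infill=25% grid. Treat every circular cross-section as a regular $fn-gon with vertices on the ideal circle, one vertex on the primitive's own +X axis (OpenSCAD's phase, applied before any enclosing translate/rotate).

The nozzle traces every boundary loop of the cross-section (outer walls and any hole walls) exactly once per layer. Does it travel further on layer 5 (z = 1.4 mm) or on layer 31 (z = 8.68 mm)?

layer 31 (z = 8.68 mm)

Layer 5 (z = 1.4): the r=7.5 cylinder contributes a regular 24-gon of circumradius 7.5 (perimeter = 2·24·7.500·sin(180°/24) = 46.99 mm); the cylinder at (0.5, -1.5) is absent (z outside [4.5, 19]); Taking the union: only the r=7.5 cylinder is present, so the union is just that shape — boundary = 46.99 mm. So its perimeter = 46.99 mm. Layer 31 (z = 8.68): the r=7.5 cylinder contributes a regular 24-gon of circumradius 7.5 (perimeter = 2·24·7.500·sin(180°/24) = 46.99 mm); the cylinder at (0.5, -1.5): section is a regular 24-gon, circumradius r=10.5 (perimeter = 2·24·10.500·sin(180°/24) = 65.79 mm); Combining (union): the r=7.5 cylinder lies entirely inside the r=10.5 cylinder at (0.5, -1.5), so the union is just the r=10.5 cylinder at (0.5, -1.5) — boundary = 65.79 mm. So its perimeter = 65.79 mm. Layer 31 is larger (65.79 vs 46.99 mm).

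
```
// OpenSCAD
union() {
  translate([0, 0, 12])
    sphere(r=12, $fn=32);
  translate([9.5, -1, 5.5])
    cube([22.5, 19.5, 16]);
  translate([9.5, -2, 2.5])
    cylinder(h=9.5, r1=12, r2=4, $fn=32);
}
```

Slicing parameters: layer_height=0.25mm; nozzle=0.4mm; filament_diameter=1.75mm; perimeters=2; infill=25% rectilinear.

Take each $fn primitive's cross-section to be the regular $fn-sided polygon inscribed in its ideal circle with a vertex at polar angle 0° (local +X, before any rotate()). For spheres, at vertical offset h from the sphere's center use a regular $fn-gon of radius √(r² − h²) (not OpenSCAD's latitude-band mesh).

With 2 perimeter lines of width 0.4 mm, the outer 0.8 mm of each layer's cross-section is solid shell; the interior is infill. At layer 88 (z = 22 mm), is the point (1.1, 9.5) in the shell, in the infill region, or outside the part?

At z = 22 mm: the sphere: section is a regular 32-gon, circumradius = √(r²−h²) = √(12²−10²) = 6.633; the cube at (9.5, -1) does not reach this height (z outside [5.5, 21.5]); the cone at (9.5, -2) is absent (z outside [2.5, 12]); Combining (union): only the r=12 sphere is present, so the union is just that shape — 1 connected region. Overall, the cross-section is a single solid region. The nearest boundary edge runs (1.29, 6.51)→(0.00, 6.63); distance from the point to it = 2.96 mm. The point is not inside any of the regions above, so it lies outside the cross-section (2.96 mm from the nearest boundary).

outside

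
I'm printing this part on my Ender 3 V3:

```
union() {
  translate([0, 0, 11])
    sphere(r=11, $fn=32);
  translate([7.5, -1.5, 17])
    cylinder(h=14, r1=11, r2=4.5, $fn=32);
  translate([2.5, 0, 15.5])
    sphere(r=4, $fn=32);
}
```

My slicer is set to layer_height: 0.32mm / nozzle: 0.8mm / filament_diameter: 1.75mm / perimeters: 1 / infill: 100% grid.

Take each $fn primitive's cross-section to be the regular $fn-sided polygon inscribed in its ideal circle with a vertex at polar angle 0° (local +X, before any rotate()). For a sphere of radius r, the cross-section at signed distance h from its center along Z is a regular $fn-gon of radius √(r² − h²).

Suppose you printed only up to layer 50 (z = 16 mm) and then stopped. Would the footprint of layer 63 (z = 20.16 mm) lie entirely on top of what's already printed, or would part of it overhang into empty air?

Compare the two slices. At z = 16: the r=11 sphere slices to a regular 32-gon of circumradius 9.798 (√(r²−h²) with h=5 from center) (area = (32/2)·9.798²·sin(360°/32) = 299.66 mm²); the cone at (7.5, -1.5) does not reach this height (z outside [17, 31]); the r=4 sphere at (2.5, 0) contributes a regular 32-gon of circumradius √(4²−0.5²) = 3.969 (area = (32/2)·3.969²·sin(360°/32) = 49.16 mm²); Merging all regions: the r=4 sphere at (2.5, 0) lies entirely inside the r=11 sphere, so the union is just the r=11 sphere — area = 299.66 mm². At z = 20.16: the r=11 sphere contributes a regular 32-gon of circumradius √(11²−9.16²) = 6.091 (area = (32/2)·6.091²·sin(360°/32) = 115.79 mm²); the cone at (7.5, -1.5) (r1=11→r2=4.5) has section circumradius 9.533 here — a regular 32-gon (area = (32/2)·9.533²·sin(360°/32) = 283.66 mm²); the sphere at (2.5, 0) does not reach this height (|z−center|=4.660 > r=4); Merging all regions: the regions partially overlap — summed areas 399.45 mm² minus the doubly-counted overlap 71.98 mm² gives 327.47 mm² — area = 327.47 mm². Checking containment: at z = 20.16 the cross-section extends beyond the z = 16 cross-section by about 135.51 mm².

part overhangs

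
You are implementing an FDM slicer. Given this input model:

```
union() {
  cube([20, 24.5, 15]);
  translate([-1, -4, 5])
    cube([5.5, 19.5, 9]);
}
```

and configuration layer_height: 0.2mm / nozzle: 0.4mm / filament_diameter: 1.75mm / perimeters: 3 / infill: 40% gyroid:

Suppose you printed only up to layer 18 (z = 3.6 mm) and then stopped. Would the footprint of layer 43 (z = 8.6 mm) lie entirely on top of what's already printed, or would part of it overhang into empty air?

Compare the two slices. At z = 3.6: the 20×24.5 cube contributes its full rectangle (area 490.00 mm²); the cube at (-1, -4) is absent (z outside [5, 14]); Taking the union: only the 20×24.5 cube is present, so the union is just that shape — area = 490.00 mm². At z = 8.6: the 20×24.5 cube contributes its full rectangle (area 490.00 mm²); the cube at (-1, -4) (footprint 5.5×19.5) is included at this height (area 107.25 mm²); Merging all regions: the regions partially overlap — summed areas 597.25 mm² minus the doubly-counted overlap 69.75 mm² gives 527.50 mm² — area = 527.50 mm². Checking containment: at z = 8.6 the cross-section extends beyond the z = 3.6 cross-section by about 37.50 mm².

part overhangs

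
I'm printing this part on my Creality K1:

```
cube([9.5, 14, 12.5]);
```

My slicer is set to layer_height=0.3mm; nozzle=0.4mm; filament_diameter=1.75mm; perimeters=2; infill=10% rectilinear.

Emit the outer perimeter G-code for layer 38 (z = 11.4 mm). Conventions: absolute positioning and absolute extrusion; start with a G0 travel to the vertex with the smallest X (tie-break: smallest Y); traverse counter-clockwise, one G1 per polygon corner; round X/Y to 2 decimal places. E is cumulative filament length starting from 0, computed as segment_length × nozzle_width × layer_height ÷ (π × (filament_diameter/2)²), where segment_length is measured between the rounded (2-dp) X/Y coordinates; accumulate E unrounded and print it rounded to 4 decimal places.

At z = 11.4 mm: the cube is present — its section is the full 9.5×14 rectangle. The outline is a single polygon with 4 vertices. Extrusion per mm of travel: 0.4 × 0.3 / (π × 0.875²) = 0.049890. Accumulating E over each segment gives final E = 2.3448.

G0 X0.00 Y0.00 Z11.40
G1 X9.50 Y0.00 E0.4740
G1 X9.50 Y14.00 E1.1724
G1 X0.00 Y14.00 E1.6464
G1 X0.00 Y0.00 E2.3448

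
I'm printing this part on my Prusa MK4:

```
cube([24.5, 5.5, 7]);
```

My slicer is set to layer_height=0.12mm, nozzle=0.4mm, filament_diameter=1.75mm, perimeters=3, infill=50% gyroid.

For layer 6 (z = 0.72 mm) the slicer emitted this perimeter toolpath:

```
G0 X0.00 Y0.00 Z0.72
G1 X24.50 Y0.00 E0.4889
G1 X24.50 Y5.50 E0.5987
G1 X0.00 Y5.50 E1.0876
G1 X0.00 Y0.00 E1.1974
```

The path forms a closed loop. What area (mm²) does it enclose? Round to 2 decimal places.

Apply the shoelace formula to the sequence of (X, Y) vertices; enclosed area = 134.75 mm².

134.75 mm²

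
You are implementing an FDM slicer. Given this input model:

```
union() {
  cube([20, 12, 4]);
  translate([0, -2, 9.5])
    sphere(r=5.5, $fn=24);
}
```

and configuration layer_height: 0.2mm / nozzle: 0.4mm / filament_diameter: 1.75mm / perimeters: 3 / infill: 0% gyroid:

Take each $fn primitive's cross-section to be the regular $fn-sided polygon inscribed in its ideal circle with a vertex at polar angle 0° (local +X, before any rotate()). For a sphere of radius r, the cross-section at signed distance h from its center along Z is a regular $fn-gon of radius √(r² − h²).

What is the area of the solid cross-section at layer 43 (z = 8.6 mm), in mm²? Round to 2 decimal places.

91.44 mm²

At z = 8.6 mm: the cube is absent (z outside [0, 4]); the sphere at (0, -2): section is a regular 24-gon, circumradius = √(r²−h²) = √(5.5²−0.9²) = 5.426 (area = (24/2)·5.426²·sin(360°/24) = 91.44 mm²); Taking the union: only the r=5.5 sphere at (0, -2) is present, so the union is just that shape — area = 91.44 mm². Overall, the cross-section is a single solid region. Net area = 91.44 mm².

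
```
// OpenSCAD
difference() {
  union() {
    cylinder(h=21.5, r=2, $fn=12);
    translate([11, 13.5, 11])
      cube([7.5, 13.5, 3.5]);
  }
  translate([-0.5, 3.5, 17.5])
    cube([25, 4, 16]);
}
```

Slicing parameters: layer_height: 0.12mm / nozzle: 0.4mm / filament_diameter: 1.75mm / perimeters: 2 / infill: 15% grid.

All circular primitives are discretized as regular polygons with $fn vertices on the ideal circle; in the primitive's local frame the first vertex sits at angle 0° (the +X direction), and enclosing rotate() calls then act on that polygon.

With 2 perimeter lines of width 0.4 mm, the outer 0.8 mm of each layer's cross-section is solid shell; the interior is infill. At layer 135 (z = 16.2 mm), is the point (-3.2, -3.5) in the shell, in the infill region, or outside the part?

outside

At z = 16.2 mm: the r=2 cylinder contributes a regular 12-gon of circumradius 2; the cube at (11, 13.5) is not intersected at this z (z outside [11, 14.5]); Merging all regions: only the r=2 cylinder is present, so the union is just that shape — 1 connected region; the cube at (-0.5, 3.5) is not intersected at this z (z outside [17.5, 33.5]); Taking the first minus the rest: none of the subtracted shapes is present at this height, so that combined region is unchanged — 1 connected region. Overall, the cross-section is a single solid region. The nearest boundary edge runs (-1.73, -1.00)→(-1.00, -1.73); distance from the point to it = 2.81 mm. The point is not inside any of the regions above, so it lies outside the cross-section (2.81 mm from the nearest boundary).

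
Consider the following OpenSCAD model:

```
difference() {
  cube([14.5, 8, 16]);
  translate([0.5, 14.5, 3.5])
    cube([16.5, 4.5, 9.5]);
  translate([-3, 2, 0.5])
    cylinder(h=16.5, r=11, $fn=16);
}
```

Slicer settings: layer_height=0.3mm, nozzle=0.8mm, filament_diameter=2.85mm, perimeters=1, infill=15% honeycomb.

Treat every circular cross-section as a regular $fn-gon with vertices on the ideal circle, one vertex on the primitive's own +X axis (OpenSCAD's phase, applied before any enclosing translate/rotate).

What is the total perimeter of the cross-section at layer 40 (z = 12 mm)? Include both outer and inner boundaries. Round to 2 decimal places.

31.92 mm

At z = 12 mm: the 14.5×8 cube contributes its full rectangle (perimeter 45.00 mm); the cube at (0.5, 14.5) is present — its section is the full 16.5×4.5 rectangle (perimeter 42.00 mm); the r=11 cylinder at (-3, 2) gives a regular 16-gon of circumradius 11 (constant along its height) (perimeter = 2·16·11.000·sin(180°/16) = 68.67 mm); After the difference (first − rest): starting from the 14.5×8 cube, the 16.5×4.5 cube at (0.5, 14.5) misses the remaining region (no effect); the r=11 cylinder at (-3, 2) partially overlaps it — only the 59.27 mm² overlap (of its 370.44 mm²) is removed, clipping the outline — boundary = 31.92 mm. Overall, the cross-section is a single solid region. Total boundary length (outer) = 31.92 mm.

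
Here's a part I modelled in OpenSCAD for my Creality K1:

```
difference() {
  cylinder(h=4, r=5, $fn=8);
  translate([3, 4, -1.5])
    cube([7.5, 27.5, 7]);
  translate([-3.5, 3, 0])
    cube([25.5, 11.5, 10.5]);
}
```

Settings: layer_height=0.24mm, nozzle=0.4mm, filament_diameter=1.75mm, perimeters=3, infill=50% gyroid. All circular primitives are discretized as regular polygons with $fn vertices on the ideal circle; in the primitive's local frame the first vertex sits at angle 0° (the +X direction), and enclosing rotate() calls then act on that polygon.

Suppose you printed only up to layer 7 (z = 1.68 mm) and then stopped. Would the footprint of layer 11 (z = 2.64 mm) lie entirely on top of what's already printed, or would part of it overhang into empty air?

entirely on top

Compare the two slices. At z = 1.68: the r=5 cylinder gives a regular 8-gon of circumradius 5 (constant along its height) (area = (8/2)·5.000²·sin(360°/8) = 70.71 mm²); the cube at (3, 4) is present — its section is the full 7.5×27.5 rectangle (area 206.25 mm²); the cube at (-3.5, 3) is present — its section is the full 25.5×11.5 rectangle (area 293.25 mm²); Subtracting the remaining from the first: starting from the r=5 cylinder (70.71 mm²), the 7.5×27.5 cube at (3, 4) misses the remaining region (no effect); the 25.5×11.5 cube at (-3.5, 3) partially overlaps it — only the 9.00 mm² overlap (of its 293.25 mm²) is removed, clipping the outline — area = 61.71 mm². At z = 2.64: the r=5 cylinder contributes a regular 8-gon of circumradius 5 (area = (8/2)·5.000²·sin(360°/8) = 70.71 mm²); the 7.5×27.5 cube at (3, 4) contributes its full rectangle (area 206.25 mm²); the cube at (-3.5, 3) is present — its section is the full 25.5×11.5 rectangle (area 293.25 mm²); After the difference (first − rest): starting from the r=5 cylinder (70.71 mm²), the 7.5×27.5 cube at (3, 4) misses the remaining region (no effect); the 25.5×11.5 cube at (-3.5, 3) partially overlaps it — only the 9.00 mm² overlap (of its 293.25 mm²) is removed, clipping the outline — area = 61.71 mm². Checking containment: the cross-section at z = 2.64 is a subset of the cross-section at z = 1.68.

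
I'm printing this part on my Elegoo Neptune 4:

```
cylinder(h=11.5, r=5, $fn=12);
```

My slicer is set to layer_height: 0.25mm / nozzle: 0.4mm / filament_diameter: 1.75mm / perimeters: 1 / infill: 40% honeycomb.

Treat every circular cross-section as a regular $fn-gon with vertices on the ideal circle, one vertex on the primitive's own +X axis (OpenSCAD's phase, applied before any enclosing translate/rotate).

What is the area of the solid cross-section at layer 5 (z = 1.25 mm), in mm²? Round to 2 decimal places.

At z = 1.25 mm: the cylinder: section is a regular 12-gon, circumradius r=5 (area = (12/2)·5.000²·sin(360°/12) = 75.00 mm²). Overall, the cross-section is a single solid region. Net area = 75.00 mm².

75.00 mm²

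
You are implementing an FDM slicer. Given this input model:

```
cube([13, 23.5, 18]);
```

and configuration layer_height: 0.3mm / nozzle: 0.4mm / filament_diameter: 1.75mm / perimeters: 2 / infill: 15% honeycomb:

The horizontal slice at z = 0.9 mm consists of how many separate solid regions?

1

At z = 0.9 mm: the 13×23.5 cube contributes its full rectangle. The result has 1 disconnected region.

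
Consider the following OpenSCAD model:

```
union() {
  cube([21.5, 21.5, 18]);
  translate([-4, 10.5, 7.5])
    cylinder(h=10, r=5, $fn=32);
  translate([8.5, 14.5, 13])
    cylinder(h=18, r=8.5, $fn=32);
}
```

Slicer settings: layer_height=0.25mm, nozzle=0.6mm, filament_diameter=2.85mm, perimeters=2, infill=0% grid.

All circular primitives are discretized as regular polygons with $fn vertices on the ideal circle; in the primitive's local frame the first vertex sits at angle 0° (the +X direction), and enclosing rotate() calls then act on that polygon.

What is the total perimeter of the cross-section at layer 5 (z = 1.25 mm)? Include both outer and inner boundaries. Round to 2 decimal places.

At z = 1.25 mm: the 21.5×21.5 cube contributes its full rectangle (perimeter 86.00 mm); the cylinder at (-4, 10.5) is not intersected at this z (z outside [7.5, 17.5]); the cylinder at (8.5, 14.5) is not intersected at this z (z outside [13, 31]); Taking the union: only the 21.5×21.5 cube is present, so the union is just that shape — boundary = 86.00 mm. Overall, the cross-section is a single solid region. Total boundary length (outer) = 86.00 mm.

86.00 mm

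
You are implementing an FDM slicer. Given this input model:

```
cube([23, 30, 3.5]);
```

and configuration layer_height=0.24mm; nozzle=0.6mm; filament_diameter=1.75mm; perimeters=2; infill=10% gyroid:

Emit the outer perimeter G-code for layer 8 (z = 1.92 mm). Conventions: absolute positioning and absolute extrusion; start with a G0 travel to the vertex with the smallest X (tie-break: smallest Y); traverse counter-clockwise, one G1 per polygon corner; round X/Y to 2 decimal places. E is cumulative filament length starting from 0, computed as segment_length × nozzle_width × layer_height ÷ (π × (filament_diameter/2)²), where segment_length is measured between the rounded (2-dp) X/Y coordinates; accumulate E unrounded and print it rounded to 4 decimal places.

G0 X0.00 Y0.00 Z1.92
G1 X23.00 Y0.00 E1.3770
G1 X23.00 Y30.00 E3.1730
G1 X0.00 Y30.00 E4.5500
G1 X0.00 Y0.00 E6.3460

At z = 1.92 mm: the cube is present — its section is the full 23×30 rectangle. The outline is a single polygon with 4 vertices. Extrusion per mm of travel: 0.6 × 0.24 / (π × 0.875²) = 0.059868. Accumulating E over each segment gives final E = 6.3460.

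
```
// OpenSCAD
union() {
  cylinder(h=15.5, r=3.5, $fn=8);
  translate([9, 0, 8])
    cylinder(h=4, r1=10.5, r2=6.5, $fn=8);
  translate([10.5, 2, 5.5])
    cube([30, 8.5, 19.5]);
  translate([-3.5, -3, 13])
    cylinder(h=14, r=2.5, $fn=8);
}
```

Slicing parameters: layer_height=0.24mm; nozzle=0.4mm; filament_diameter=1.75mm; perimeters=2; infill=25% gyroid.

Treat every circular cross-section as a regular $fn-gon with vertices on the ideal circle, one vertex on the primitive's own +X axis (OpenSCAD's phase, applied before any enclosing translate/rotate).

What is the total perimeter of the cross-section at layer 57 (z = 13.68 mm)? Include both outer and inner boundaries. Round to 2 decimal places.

At z = 13.68 mm: the cylinder: section is a regular 8-gon, circumradius r=3.5 (perimeter = 2·8·3.500·sin(180°/8) = 21.43 mm); the cone at (9, 0) is not intersected at this z (z outside [8, 12]); the 30×8.5 cube at (10.5, 2) contributes its full rectangle (perimeter 77.00 mm); the cylinder at (-3.5, -3): section is a regular 8-gon, circumradius r=2.5 (perimeter = 2·8·2.500·sin(180°/8) = 15.31 mm); Combining (union): the regions partially overlap (shared area 2.35 mm²), so the edge portions inside another operand are dropped and the merged outline is re-measured after clipping — boundary = 106.51 mm. Overall, the cross-section has 2 separate islands. Total boundary length (outer) = 106.51 mm.

106.51 mm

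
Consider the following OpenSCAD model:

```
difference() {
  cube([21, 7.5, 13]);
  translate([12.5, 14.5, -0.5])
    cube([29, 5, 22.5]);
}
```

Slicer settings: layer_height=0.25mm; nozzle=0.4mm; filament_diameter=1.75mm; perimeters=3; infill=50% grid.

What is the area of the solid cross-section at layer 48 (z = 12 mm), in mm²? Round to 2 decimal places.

At z = 12 mm: the cube (footprint 21×7.5) is included at this height (area 157.50 mm²); the cube at (12.5, 14.5) (footprint 29×5) is included at this height (area 145.00 mm²); After the difference (first − rest): starting from the 21×7.5 cube (157.50 mm²), the 29×5 cube at (12.5, 14.5) misses the remaining region (no effect) — area = 157.50 mm². Overall, the cross-section is a single solid region. Net area = 157.50 mm².

157.50 mm²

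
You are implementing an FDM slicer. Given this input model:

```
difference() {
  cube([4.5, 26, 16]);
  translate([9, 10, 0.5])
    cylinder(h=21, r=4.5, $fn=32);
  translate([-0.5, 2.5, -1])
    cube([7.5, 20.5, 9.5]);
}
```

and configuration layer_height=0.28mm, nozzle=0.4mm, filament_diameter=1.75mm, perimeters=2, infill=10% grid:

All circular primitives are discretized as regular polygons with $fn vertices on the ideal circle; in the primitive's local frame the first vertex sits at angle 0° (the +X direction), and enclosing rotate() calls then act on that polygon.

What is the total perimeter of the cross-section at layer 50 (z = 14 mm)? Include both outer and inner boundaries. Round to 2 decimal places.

61.00 mm

At z = 14 mm: the cube is present — its section is the full 4.5×26 rectangle (perimeter 61.00 mm); the r=4.5 cylinder at (9, 10) contributes a regular 32-gon of circumradius 4.5 (perimeter = 2·32·4.500·sin(180°/32) = 28.23 mm); the cube at (-0.5, 2.5) does not reach this height (z outside [-1, 8.5]); Subtracting the remaining from the first: starting from the 4.5×26 cube, the r=4.5 cylinder at (9, 10) misses the remaining region (no effect) — boundary = 61.00 mm. Overall, the cross-section is a single solid region. Total boundary length (outer) = 61.00 mm.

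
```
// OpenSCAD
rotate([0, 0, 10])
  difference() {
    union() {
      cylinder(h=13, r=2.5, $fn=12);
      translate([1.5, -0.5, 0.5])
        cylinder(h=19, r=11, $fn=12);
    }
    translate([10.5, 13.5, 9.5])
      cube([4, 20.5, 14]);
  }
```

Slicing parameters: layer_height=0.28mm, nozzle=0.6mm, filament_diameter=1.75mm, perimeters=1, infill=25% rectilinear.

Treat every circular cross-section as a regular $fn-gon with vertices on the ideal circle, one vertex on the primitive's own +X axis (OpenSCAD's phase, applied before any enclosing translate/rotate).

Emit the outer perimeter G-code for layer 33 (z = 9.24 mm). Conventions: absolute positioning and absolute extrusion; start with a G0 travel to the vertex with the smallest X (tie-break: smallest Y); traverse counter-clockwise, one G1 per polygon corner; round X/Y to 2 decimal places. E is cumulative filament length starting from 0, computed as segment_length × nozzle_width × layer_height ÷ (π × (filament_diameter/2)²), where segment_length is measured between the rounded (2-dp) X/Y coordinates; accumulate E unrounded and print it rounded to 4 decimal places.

At z = 9.24 mm: the cylinder: section is a regular 12-gon, circumradius r=2.5; the cylinder at (1.5, -0.5): section is a regular 12-gon, circumradius r=11; Taking the union: the r=2.5 cylinder lies entirely inside the r=11 cylinder at (1.5, -0.5), so the union is just the r=11 cylinder at (1.5, -0.5) — 1 connected region; the cube at (10.5, 13.5) is absent (z outside [9.5, 23.5]); Taking the first minus the rest: none of the subtracted shapes is present at this height, so that combined region is unchanged — 1 connected region; (rotated 10° about Z; rotation is an isometry so areas/perimeters/island counts are preserved). The outline is a single polygon with 12 vertices. Extrusion per mm of travel: 0.6 × 0.28 / (π × 0.875²) = 0.069846. Accumulating E over each segment gives final E = 4.7720.

G0 X-9.27 Y-2.14 Z9.24
G1 X-6.86 Y-7.30 E0.3978
G1 X-2.20 Y-10.57 E0.7954
G1 X3.47 Y-11.06 E1.1929
G1 X8.63 Y-8.66 E1.5904
G1 X11.90 Y-3.99 E1.9886
G1 X12.40 Y1.68 E2.3862
G1 X9.99 Y6.84 E2.7839
G1 X5.33 Y10.10 E3.1812
G1 X-0.35 Y10.60 E3.5794
G1 X-5.51 Y8.19 E3.9772
G1 X-8.77 Y3.53 E4.3744
G1 X-9.27 Y-2.14 E4.7720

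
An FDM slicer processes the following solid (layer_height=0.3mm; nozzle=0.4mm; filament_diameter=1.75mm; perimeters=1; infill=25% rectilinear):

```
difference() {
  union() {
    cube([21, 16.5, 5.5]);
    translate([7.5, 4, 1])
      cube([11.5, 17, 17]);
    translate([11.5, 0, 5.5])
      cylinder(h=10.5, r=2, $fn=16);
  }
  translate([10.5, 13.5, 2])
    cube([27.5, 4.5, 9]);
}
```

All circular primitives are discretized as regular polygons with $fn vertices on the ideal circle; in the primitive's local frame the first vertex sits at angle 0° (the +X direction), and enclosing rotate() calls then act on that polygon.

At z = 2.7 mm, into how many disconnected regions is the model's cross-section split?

1

At z = 2.7 mm: the cube is present — its section is the full 21×16.5 rectangle; the cube at (7.5, 4) (footprint 11.5×17) is included at this height; the cylinder at (11.5, 0) is absent (z outside [5.5, 16]); Merging all regions: the regions partially overlap (shared area 143.75 mm²), so overlapping operands fuse into one piece — 1 connected region; the 27.5×4.5 cube at (10.5, 13.5) contributes its full rectangle; Taking the first minus the rest: starting from that combined region, the 27.5×4.5 cube at (10.5, 13.5) partially overlaps it — only the 44.25 mm² overlap (of its 123.75 mm²) is removed, clipping the outline — 1 connected region. The result has 1 disconnected region.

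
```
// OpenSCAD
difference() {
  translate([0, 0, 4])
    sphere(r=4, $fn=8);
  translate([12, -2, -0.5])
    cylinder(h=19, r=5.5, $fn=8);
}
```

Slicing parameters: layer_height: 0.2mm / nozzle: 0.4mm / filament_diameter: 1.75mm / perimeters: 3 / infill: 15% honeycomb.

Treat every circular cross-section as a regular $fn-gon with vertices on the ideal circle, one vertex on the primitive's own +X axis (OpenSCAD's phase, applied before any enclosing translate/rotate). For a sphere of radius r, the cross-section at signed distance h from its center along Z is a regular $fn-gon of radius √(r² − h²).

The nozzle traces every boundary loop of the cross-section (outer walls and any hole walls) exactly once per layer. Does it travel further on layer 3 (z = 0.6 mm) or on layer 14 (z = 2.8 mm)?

layer 14 (z = 2.8 mm)

Layer 3 (z = 0.6): the sphere: section is a regular 8-gon, circumradius = √(r²−h²) = √(4²−3.4²) = 2.107 (perimeter = 2·8·2.107·sin(180°/8) = 12.90 mm); the r=5.5 cylinder at (12, -2) gives a regular 8-gon of circumradius 5.5 (constant along its height) (perimeter = 2·8·5.500·sin(180°/8) = 33.68 mm); After the difference (first − rest): starting from the r=4 sphere, the r=5.5 cylinder at (12, -2) misses the remaining region (no effect) — boundary = 12.90 mm. So its perimeter = 12.90 mm. Layer 14 (z = 2.8): the r=4 sphere slices to a regular 8-gon of circumradius 3.816 (√(r²−h²) with h=1.2 from center) (perimeter = 2·8·3.816·sin(180°/8) = 23.36 mm); the r=5.5 cylinder at (12, -2) gives a regular 8-gon of circumradius 5.5 (constant along its height) (perimeter = 2·8·5.500·sin(180°/8) = 33.68 mm); Subtracting the remaining from the first: starting from the r=4 sphere, the r=5.5 cylinder at (12, -2) misses the remaining region (no effect) — boundary = 23.36 mm. So its perimeter = 23.36 mm. Layer 14 is larger (23.36 vs 12.90 mm).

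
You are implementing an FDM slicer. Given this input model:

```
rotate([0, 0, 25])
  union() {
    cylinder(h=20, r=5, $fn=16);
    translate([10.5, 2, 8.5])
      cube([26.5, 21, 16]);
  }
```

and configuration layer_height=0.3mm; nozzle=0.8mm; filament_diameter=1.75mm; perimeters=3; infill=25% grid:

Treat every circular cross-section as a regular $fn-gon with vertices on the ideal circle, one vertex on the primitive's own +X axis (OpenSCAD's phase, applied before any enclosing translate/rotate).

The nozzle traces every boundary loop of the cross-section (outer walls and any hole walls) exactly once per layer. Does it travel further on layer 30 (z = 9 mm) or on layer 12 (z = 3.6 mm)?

layer 30 (z = 9 mm)

Layer 30 (z = 9): the r=5 cylinder contributes a regular 16-gon of circumradius 5 (perimeter = 2·16·5.000·sin(180°/16) = 31.21 mm); the 26.5×21 cube at (10.5, 2) contributes its full rectangle (perimeter 95.00 mm); Merging all regions: the 2 present regions are separate (no shared area or edge), so areas and boundary lengths simply add and each stays a separate island — boundary = 126.21 mm; (rotated 25° about Z; rotation is an isometry so areas/perimeters/island counts are preserved). So its perimeter = 126.21 mm. Layer 12 (z = 3.6): the r=5 cylinder gives a regular 16-gon of circumradius 5 (constant along its height) (perimeter = 2·16·5.000·sin(180°/16) = 31.21 mm); the cube at (10.5, 2) does not reach this height (z outside [8.5, 24.5]); Combining (union): only the r=5 cylinder is present, so the union is just that shape — boundary = 31.21 mm; (whole slice rotated 25° about Z — lengths, areas and connectivity unchanged). So its perimeter = 31.21 mm. Layer 30 is larger (126.21 vs 31.21 mm).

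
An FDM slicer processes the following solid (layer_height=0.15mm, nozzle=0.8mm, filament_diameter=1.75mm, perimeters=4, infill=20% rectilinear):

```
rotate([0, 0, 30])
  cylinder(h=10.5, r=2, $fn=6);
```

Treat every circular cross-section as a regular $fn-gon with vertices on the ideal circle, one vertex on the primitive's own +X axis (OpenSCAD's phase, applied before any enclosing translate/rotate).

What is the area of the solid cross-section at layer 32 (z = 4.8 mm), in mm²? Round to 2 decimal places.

10.39 mm²

At z = 4.8 mm: the r=2 cylinder contributes a regular 6-gon of circumradius 2 (area = (6/2)·2.000²·sin(360°/6) = 10.39 mm²); (whole slice rotated 30° about Z — lengths, areas and connectivity unchanged). Overall, the cross-section is a single solid region. Net area = 10.39 mm².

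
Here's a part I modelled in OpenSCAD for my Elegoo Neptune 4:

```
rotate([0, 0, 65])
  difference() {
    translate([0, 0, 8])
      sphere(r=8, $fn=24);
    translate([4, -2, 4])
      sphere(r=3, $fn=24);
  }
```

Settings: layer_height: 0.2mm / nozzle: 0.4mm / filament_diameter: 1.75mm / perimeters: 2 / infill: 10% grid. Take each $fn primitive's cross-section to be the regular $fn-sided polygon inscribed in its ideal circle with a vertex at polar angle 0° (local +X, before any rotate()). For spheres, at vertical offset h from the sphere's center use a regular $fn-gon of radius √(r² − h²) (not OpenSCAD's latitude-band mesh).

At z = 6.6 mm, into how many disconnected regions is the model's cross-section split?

At z = 6.6 mm: the r=8 sphere slices to a regular 24-gon of circumradius 7.877 (√(r²−h²) with h=1.4 from center); the r=3 sphere at (4, -2) slices to a regular 24-gon of circumradius 1.497 (√(r²−h²) with h=2.6 from center); Taking the first minus the rest: starting from the r=8 sphere, the r=3 sphere at (4, -2) lies wholly inside it (removes its full 6.96 mm² and its 9.38 mm outline becomes a hole wall) — 1 connected region with 1 hole; (whole slice rotated 65° about Z — lengths, areas and connectivity unchanged). The result has 1 disconnected region.

1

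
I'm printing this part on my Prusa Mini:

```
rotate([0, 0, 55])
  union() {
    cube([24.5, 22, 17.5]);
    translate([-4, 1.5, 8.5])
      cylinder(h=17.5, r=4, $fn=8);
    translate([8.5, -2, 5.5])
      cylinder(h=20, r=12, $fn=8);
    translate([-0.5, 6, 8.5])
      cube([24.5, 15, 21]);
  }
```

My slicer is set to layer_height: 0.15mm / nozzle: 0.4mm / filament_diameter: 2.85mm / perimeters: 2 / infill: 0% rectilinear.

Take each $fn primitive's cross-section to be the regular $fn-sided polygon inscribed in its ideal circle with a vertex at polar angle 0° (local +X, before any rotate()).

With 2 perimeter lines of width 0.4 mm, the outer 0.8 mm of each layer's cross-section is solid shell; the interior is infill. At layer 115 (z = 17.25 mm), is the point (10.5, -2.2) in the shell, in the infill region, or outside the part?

At z = 17.25 mm: the cube (footprint 24.5×22) is included at this height; the cylinder at (-4, 1.5): section is a regular 8-gon, circumradius r=4; the r=12 cylinder at (8.5, -2) contributes a regular 8-gon of circumradius 12; the cube at (-0.5, 6) is present — its section is the full 24.5×15 rectangle; Combining (union): the regions partially overlap (shared area 518.08 mm²), so overlapping operands fuse into one piece — 1 connected region; (whole slice rotated 55° about Z — lengths, areas and connectivity unchanged). Overall, the cross-section is a single solid region. Undo the 55° rotation: the query point maps to (4.220, -9.863) in the un-rotated model frame. The nearest boundary edge runs (8.50, -14.00)→(0.01, -10.49); distance from the point to it = 2.18 mm. The point is inside the cross-section and 2.18 mm from the nearest boundary — more than the 0.8 mm shell width (2 × 0.4), so it's in the infill interior.

infill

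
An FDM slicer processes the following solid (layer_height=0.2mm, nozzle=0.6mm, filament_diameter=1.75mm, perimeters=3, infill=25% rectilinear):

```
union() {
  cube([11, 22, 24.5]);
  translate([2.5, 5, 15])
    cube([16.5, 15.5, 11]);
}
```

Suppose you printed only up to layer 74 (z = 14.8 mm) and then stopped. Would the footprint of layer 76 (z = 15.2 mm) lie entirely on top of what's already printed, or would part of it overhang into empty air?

part overhangs

Compare the two slices. At z = 14.8: the 11×22 cube contributes its full rectangle (area 242.00 mm²); the cube at (2.5, 5) is absent (z outside [15, 26]); Taking the union: only the 11×22 cube is present, so the union is just that shape — area = 242.00 mm². At z = 15.2: the cube (footprint 11×22) is included at this height (area 242.00 mm²); the cube at (2.5, 5) is present — its section is the full 16.5×15.5 rectangle (area 255.75 mm²); Combining (union): the regions partially overlap — summed areas 497.75 mm² minus the doubly-counted overlap 131.75 mm² gives 366.00 mm² — area = 366.00 mm². Checking containment: at z = 15.2 the cross-section extends beyond the z = 14.8 cross-section by about 124.00 mm².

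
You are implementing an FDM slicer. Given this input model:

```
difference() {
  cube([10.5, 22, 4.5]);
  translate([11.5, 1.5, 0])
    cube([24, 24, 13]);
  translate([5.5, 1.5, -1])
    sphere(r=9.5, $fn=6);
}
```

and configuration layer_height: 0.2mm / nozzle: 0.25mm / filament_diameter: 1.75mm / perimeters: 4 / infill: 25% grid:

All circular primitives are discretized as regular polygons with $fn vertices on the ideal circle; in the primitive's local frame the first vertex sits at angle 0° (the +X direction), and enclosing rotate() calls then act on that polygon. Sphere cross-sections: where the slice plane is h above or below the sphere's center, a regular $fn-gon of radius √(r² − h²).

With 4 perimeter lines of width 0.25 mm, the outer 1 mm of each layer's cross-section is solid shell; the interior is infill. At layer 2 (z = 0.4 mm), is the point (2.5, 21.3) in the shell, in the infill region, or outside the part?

At z = 0.4 mm: the cube (footprint 10.5×22) is included at this height; the 24×24 cube at (11.5, 1.5) contributes its full rectangle; the sphere at (5.5, 1.5): section is a regular 6-gon, circumradius = √(r²−h²) = √(9.5²−1.4²) = 9.396; Taking the first minus the rest: starting from the 10.5×22 cube, the 24×24 cube at (11.5, 1.5) misses the remaining region (no effect); the r=9.5 sphere at (5.5, 1.5) partially overlaps it — only the 100.56 mm² overlap (of its 229.38 mm²) is removed, clipping the outline — 1 connected region. Overall, the cross-section is a single solid region. The nearest boundary edge runs (0.00, 22.00)→(10.50, 22.00); distance from the point to it = 0.70 mm. The point is inside the cross-section, 0.70 mm from the nearest boundary — within the 1 mm shell band (4 × 0.25).

shell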